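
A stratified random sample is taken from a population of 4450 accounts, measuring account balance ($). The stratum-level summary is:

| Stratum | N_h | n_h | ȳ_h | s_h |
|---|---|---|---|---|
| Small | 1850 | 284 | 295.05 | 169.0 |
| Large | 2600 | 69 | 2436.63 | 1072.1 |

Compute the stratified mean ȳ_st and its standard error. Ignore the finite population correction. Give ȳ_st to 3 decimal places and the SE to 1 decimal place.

ȳ_st = Σ W_h ȳ_h = (1850·295.05 + 2600·2436.63)/4450 = 1546.31022
V̂(ȳ_st) = Σ W_h² s_h²/n_h, with W_h = N_h/N and N = 4450:
  stratum Small: (1850/4450)²·169.0²/284 = 17.3811
  stratum Large: (2600/4450)²·1072.1²/69 = 5686.54
V̂(ȳ_st) = 5703.92
SE(ȳ_st) = √5703.92 = 75.5243

ȳ_st ≈ 1546.310, SE ≈ 75.5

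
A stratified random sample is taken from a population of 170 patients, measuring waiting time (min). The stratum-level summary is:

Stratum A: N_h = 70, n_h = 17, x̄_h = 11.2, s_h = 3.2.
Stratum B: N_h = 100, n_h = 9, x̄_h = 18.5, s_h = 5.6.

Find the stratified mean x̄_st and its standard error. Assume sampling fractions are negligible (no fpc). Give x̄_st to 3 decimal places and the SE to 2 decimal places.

x̄_st ≈ 15.494, SE ≈ 1.14

x̄_st = Σ W_h x̄_h = (70·11.2 + 100·18.5)/170 = 15.49412
V̂(x̄_st) = Σ W_h² s_h²/n_h, with W_h = N_h/N and N = 170:
  stratum A: (70/170)²·3.2²/17 = 0.102129
  stratum B: (100/170)²·5.6²/9 = 1.20569
V̂(x̄_st) = 1.30782
SE(x̄_st) = √1.30782 = 1.1436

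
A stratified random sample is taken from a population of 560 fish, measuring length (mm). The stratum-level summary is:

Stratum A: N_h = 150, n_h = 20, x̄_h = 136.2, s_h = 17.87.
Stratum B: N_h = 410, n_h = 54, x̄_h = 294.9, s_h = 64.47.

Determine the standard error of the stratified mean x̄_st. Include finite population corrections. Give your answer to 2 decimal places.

V̂(x̄_st) = Σ W_h² (1 − n_h/N_h) s_h²/n_h, with W_h = N_h/N and N = 560:
  stratum A: (150/560)²·(1 − 20/150)·17.87²/20 = 0.992836
  stratum B: (410/560)²·(1 − 54/410)·64.47²/54 = 35.8244
V̂(x̄_st) = 36.8173
SE(x̄_st) = √36.8173 = 6.06772

SE(x̄_st) ≈ 6.07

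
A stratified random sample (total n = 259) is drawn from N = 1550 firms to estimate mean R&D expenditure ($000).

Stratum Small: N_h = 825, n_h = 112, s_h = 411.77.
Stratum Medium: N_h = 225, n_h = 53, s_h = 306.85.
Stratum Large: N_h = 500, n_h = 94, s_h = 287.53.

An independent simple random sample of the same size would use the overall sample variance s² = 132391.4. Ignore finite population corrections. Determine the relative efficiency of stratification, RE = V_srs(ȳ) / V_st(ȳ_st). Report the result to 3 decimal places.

V̂(ȳ_st) = Σ W_h² s_h²/n_h, with W_h = N_h/N and N = 1550:
  stratum Small: (825/1550)²·411.77²/112 = 428.88
  stratum Medium: (225/1550)²·306.85²/53 = 37.435
  stratum Large: (500/1550)²·287.53²/94 = 91.5198
V_st = 557.835
V_srs = s²/n = 132391.4/259 = 511.164
Relative efficiency = V_srs / V_st = 511.164/557.835 = 0.9163

RE ≈ 0.916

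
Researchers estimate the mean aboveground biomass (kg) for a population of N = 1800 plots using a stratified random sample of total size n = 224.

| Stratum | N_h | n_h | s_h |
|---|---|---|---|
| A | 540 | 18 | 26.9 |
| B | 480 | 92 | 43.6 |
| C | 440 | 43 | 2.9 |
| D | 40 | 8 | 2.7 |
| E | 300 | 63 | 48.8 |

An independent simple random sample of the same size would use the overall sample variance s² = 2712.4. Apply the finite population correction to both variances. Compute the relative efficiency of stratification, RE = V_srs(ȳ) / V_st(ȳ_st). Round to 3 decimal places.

V̂(ȳ_st) = Σ W_h² (1 − n_h/N_h) s_h²/n_h, with W_h = N_h/N and N = 1800:
  stratum A: (540/1800)²·(1 − 18/540)·26.9²/18 = 3.49745
  stratum B: (480/1800)²·(1 − 92/480)·43.6²/92 = 1.18772
  stratum C: (440/1800)²·(1 − 43/440)·2.9²/43 = 0.0105445
  stratum D: (40/1800)²·(1 − 8/40)·2.7²/8 = 0.00036
  stratum E: (300/1800)²·(1 − 63/300)·48.8²/63 = 0.829514
V_st = 5.52558
V_srs = (1 − 224/1800)·2712.4/224 = 10.602
Relative efficiency = V_srs / V_st = 10.602/5.52558 = 1.9187

RE ≈ 1.919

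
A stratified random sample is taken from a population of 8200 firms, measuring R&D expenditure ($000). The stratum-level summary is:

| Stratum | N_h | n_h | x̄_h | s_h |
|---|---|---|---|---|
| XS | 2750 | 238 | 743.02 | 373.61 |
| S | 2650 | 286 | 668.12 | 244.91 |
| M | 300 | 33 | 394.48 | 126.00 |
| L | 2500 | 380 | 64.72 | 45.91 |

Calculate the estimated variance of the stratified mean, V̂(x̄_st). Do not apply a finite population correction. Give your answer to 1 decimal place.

V̂(x̄_st) = Σ W_h² s_h²/n_h, with W_h = N_h/N and N = 8200:
  stratum XS: (2750/8200)²·373.61²/238 = 65.9626
  stratum S: (2650/8200)²·244.91²/286 = 21.9034
  stratum M: (300/8200)²·126.00²/33 = 0.643935
  stratum L: (2500/8200)²·45.91²/380 = 0.515565
V̂(x̄_st) = 89.0255

V̂(x̄_st) ≈ 89.0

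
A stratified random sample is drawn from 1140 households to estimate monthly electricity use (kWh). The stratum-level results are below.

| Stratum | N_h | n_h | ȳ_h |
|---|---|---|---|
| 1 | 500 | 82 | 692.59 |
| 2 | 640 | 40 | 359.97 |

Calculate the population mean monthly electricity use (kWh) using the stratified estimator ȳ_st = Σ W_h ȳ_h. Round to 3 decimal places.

ȳ_st ≈ 505.856

N = Σ N_h = 1140. Stratum weights W_h = N_h/N.
ȳ_st = (500·692.59 + 640·359.97) / 1140 = 505.85596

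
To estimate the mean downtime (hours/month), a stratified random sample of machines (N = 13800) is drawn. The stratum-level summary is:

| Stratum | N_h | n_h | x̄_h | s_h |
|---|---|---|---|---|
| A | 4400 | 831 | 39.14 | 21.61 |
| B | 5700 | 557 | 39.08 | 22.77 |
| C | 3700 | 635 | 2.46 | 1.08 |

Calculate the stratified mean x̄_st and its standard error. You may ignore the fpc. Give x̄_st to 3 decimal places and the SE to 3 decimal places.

x̄_st ≈ 29.281, SE ≈ 0.465

x̄_st = Σ W_h x̄_h = (4400·39.14 + 5700·39.08 + 3700·2.46)/13800 = 29.28072
V̂(x̄_st) = Σ W_h² s_h²/n_h, with W_h = N_h/N and N = 13800:
  stratum A: (4400/13800)²·21.61²/831 = 0.0571289
  stratum B: (5700/13800)²·22.77²/557 = 0.158804
  stratum C: (3700/13800)²·1.08²/635 = 0.000132044
V̂(x̄_st) = 0.216065
SE(x̄_st) = √0.216065 = 0.464828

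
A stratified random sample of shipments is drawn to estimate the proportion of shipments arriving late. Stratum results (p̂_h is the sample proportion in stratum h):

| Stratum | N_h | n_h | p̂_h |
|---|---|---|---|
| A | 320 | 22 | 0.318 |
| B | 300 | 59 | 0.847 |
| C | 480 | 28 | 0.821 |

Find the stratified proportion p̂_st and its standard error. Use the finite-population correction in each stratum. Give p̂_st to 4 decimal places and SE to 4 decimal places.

p̂_st ≈ 0.6818, SE ≈ 0.0439

N = 1100; stratum weights W_h = N_h/N.
p̂_st = Σ W_h p̂_h = (320·0.318 + 300·0.847 + 480·0.821)/1100 = 0.68176
V̂(p̂_st) = Σ W_h² (1 − n_h/N_h) p̂_h(1−p̂_h)/(n_h−1):
  stratum A: (320/1100)²·(1 − 22/320)·0.318·0.682/21 = 0.000813904
  stratum B: (300/1100)²·(1 − 59/300)·0.847·0.153/58 = 0.000133506
  stratum C: (480/1100)²·(1 − 28/480)·0.821·0.179/27 = 0.000975948
V̂(p̂_st) = 0.00192336; SE = √V̂ = 0.0438561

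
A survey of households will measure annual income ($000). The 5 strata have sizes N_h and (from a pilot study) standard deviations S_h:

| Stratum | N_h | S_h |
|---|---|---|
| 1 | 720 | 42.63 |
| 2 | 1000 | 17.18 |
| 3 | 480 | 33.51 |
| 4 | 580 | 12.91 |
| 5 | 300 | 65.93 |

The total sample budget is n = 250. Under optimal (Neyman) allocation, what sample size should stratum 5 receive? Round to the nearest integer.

Neyman allocation: n_h = n · N_h S_h / Σ N_i S_i, with n = 250.
  stratum 1: N_h·S_h = 720·42.63 = 30693.60
  stratum 2: N_h·S_h = 1000·17.18 = 17180.00
  stratum 3: N_h·S_h = 480·33.51 = 16084.80
  stratum 4: N_h·S_h = 580·12.91 = 7487.80
  stratum 5: N_h·S_h = 300·65.93 = 19779.00
Σ N_h S_h = 91225.20
n for stratum 5 = 250·19779.00/91225.20 = 54.204 → 54

54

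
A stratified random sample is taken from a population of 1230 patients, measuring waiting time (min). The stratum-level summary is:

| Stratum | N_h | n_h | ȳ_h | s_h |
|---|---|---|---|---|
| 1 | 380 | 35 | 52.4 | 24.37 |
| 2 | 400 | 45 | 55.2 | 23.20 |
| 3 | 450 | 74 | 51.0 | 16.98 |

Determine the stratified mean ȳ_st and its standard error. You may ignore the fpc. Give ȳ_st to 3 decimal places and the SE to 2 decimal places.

ȳ_st ≈ 52.798, SE ≈ 1.85

ȳ_st = Σ W_h ȳ_h = (380·52.4 + 400·55.2 + 450·51.0)/1230 = 52.79837
V̂(ȳ_st) = Σ W_h² s_h²/n_h, with W_h = N_h/N and N = 1230:
  stratum 1: (380/1230)²·24.37²/35 = 1.61957
  stratum 2: (400/1230)²·23.20²/45 = 1.26495
  stratum 3: (450/1230)²·16.98²/74 = 0.521505
V̂(ȳ_st) = 3.40603
SE(ȳ_st) = √3.40603 = 1.84554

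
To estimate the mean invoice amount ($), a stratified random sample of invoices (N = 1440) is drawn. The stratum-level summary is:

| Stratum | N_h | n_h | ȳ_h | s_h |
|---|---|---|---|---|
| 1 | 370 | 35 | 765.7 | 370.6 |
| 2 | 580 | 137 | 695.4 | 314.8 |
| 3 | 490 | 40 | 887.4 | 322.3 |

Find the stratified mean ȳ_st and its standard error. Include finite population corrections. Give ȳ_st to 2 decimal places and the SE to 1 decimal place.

ȳ_st ≈ 778.80, SE ≈ 24.5

ȳ_st = Σ W_h ȳ_h = (370·765.7 + 580·695.4 + 490·887.4)/1440 = 778.79653
V̂(ȳ_st) = Σ W_h² (1 − n_h/N_h) s_h²/n_h, with W_h = N_h/N and N = 1440:
  stratum 1: (370/1440)²·(1 − 35/370)·370.6²/35 = 234.566
  stratum 2: (580/1440)²·(1 − 137/580)·314.8²/137 = 89.6305
  stratum 3: (490/1440)²·(1 − 40/490)·322.3²/40 = 276.149
V̂(ȳ_st) = 600.346
SE(ȳ_st) = √600.346 = 24.5019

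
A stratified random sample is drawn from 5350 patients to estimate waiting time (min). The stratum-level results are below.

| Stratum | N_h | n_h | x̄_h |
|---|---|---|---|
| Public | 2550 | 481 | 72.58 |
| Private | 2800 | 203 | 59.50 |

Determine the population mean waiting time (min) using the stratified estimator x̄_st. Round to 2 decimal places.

x̄_st ≈ 65.73

N = Σ N_h = 5350. Stratum weights W_h = N_h/N.
x̄_st = (2550·72.58 + 2800·59.50) / 5350 = 65.7344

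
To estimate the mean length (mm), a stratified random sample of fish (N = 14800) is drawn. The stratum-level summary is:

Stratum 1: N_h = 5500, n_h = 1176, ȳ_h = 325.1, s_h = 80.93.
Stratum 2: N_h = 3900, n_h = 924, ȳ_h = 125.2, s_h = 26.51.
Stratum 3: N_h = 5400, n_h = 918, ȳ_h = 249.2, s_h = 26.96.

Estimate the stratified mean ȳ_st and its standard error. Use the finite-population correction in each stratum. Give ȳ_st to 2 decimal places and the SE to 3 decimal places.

ȳ_st = Σ W_h ȳ_h = (5500·325.1 + 3900·125.2 + 5400·249.2)/14800 = 244.73041
V̂(ȳ_st) = Σ W_h² (1 − n_h/N_h) s_h²/n_h, with W_h = N_h/N and N = 14800:
  stratum 1: (5500/14800)²·(1 − 1176/5500)·80.93²/1176 = 0.604695
  stratum 2: (3900/14800)²·(1 − 924/3900)·26.51²/924 = 0.0403015
  stratum 3: (5400/14800)²·(1 − 918/5400)·26.96²/918 = 0.0874861
V̂(ȳ_st) = 0.732483
SE(ȳ_st) = √0.732483 = 0.855852

ȳ_st ≈ 244.73, SE ≈ 0.856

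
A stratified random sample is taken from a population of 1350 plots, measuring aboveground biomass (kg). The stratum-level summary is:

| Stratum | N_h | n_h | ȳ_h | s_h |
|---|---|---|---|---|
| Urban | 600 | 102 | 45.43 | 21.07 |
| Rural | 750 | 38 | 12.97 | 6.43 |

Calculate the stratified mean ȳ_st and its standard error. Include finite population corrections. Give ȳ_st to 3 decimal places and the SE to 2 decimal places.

ȳ_st = Σ W_h ȳ_h = (600·45.43 + 750·12.97)/1350 = 27.39667
V̂(ȳ_st) = Σ W_h² (1 − n_h/N_h) s_h²/n_h, with W_h = N_h/N and N = 1350:
  stratum Urban: (600/1350)²·(1 − 102/600)·21.07²/102 = 0.713579
  stratum Rural: (750/1350)²·(1 − 38/750)·6.43²/38 = 0.318795
V̂(ȳ_st) = 1.03237
SE(ȳ_st) = √1.03237 = 1.01606

ȳ_st ≈ 27.397, SE ≈ 1.02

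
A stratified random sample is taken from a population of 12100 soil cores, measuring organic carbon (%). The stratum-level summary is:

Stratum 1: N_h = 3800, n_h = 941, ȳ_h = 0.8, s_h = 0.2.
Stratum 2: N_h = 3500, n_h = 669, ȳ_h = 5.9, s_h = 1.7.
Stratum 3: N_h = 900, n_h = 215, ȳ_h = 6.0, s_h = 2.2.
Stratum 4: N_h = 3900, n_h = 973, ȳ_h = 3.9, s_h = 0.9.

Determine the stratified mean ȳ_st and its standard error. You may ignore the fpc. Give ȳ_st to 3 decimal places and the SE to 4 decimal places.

ȳ_st = Σ W_h ȳ_h = (3800·0.8 + 3500·5.9 + 900·6.0 + 3900·3.9)/12100 = 3.66116
V̂(ȳ_st) = Σ W_h² s_h²/n_h, with W_h = N_h/N and N = 12100:
  stratum 1: (3800/12100)²·0.2²/941 = 4.19244e-06
  stratum 2: (3500/12100)²·1.7²/669 = 0.000361441
  stratum 3: (900/12100)²·2.2²/215 = 0.000124544
  stratum 4: (3900/12100)²·0.9²/973 = 8.6483e-05
V̂(ȳ_st) = 0.00057666
SE(ȳ_st) = √0.00057666 = 0.0240137

ȳ_st ≈ 3.661, SE ≈ 0.0240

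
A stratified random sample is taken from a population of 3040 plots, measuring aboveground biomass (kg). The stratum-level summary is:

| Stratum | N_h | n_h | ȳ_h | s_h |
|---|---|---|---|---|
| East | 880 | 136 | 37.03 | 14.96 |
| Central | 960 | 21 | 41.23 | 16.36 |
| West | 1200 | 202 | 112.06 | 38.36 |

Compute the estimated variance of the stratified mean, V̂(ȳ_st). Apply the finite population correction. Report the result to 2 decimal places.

V̂(ȳ_st) ≈ 2.30

V̂(ȳ_st) = Σ W_h² (1 − n_h/N_h) s_h²/n_h, with W_h = N_h/N and N = 3040:
  stratum East: (880/3040)²·(1 − 136/880)·14.96²/136 = 0.116582
  stratum Central: (960/3040)²·(1 − 21/960)·16.36²/21 = 1.24319
  stratum West: (1200/3040)²·(1 − 202/1200)·38.36²/202 = 0.943997
V̂(ȳ_st) = 2.30377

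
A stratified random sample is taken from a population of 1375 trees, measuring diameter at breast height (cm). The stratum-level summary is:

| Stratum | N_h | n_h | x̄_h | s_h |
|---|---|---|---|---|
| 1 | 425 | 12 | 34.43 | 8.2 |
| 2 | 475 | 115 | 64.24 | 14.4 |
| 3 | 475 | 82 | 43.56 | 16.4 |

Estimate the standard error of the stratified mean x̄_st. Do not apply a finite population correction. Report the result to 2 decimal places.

V̂(x̄_st) = Σ W_h² s_h²/n_h, with W_h = N_h/N and N = 1375:
  stratum 1: (425/1375)²·8.2²/12 = 0.535327
  stratum 2: (475/1375)²·14.4²/115 = 0.215183
  stratum 3: (475/1375)²·16.4²/82 = 0.391431
V̂(x̄_st) = 1.14194
SE(x̄_st) = √1.14194 = 1.06862

SE(x̄_st) ≈ 1.07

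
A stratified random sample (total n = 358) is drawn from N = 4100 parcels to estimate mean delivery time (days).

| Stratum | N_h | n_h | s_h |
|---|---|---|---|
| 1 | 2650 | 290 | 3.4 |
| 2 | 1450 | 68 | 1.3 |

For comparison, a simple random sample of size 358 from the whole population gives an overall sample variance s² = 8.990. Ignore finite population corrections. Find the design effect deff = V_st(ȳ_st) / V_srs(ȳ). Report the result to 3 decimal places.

deff ≈ 0.787

V̂(ȳ_st) = Σ W_h² s_h²/n_h, with W_h = N_h/N and N = 4100:
  stratum 1: (2650/4100)²·3.4²/290 = 0.0166527
  stratum 2: (1450/4100)²·1.3²/68 = 0.00310847
V_st = 0.0197611
V_srs = s²/n = 8.990/358 = 0.0251117
deff = V_st / V_srs = 0.0197611/0.0251117 = 0.7869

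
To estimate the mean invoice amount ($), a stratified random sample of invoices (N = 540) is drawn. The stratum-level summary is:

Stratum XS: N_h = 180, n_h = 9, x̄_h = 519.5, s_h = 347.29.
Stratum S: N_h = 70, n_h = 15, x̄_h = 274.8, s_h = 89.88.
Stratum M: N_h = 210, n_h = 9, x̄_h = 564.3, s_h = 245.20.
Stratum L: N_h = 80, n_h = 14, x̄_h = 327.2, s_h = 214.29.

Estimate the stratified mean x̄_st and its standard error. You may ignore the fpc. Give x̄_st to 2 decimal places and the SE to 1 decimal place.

x̄_st = Σ W_h x̄_h = (180·519.5 + 70·274.8 + 210·564.3 + 80·327.2)/540 = 476.71296
V̂(x̄_st) = Σ W_h² s_h²/n_h, with W_h = N_h/N and N = 540:
  stratum XS: (180/540)²·347.29²/9 = 1489.02
  stratum S: (70/540)²·89.88²/15 = 9.04989
  stratum M: (210/540)²·245.20²/9 = 1010.3
  stratum L: (80/540)²·214.29²/14 = 71.9893
V̂(x̄_st) = 2580.35
SE(x̄_st) = √2580.35 = 50.7972

x̄_st ≈ 476.71, SE ≈ 50.8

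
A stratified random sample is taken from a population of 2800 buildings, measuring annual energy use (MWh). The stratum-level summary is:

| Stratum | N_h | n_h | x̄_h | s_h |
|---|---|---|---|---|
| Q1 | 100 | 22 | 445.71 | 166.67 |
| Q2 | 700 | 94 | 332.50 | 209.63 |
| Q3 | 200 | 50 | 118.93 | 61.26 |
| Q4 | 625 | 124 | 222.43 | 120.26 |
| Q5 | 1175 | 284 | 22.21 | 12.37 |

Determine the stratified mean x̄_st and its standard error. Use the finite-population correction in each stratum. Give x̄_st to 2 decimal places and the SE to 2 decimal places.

x̄_st ≈ 166.51, SE ≈ 5.62

x̄_st = Σ W_h x̄_h = (100·445.71 + 700·332.50 + 200·118.93 + 625·222.43 + 1175·22.21)/2800 = 166.50804
V̂(x̄_st) = Σ W_h² (1 − n_h/N_h) s_h²/n_h, with W_h = N_h/N and N = 2800:
  stratum Q1: (100/2800)²·(1 − 22/100)·166.67²/22 = 1.25623
  stratum Q2: (700/2800)²·(1 − 94/700)·209.63²/94 = 25.2949
  stratum Q3: (200/2800)²·(1 − 50/200)·61.26²/50 = 0.287203
  stratum Q4: (625/2800)²·(1 − 124/625)·120.26²/124 = 4.65825
  stratum Q5: (1175/2800)²·(1 − 284/1175)·12.37²/284 = 0.0719483
V̂(x̄_st) = 31.5686
SE(x̄_st) = √31.5686 = 5.61859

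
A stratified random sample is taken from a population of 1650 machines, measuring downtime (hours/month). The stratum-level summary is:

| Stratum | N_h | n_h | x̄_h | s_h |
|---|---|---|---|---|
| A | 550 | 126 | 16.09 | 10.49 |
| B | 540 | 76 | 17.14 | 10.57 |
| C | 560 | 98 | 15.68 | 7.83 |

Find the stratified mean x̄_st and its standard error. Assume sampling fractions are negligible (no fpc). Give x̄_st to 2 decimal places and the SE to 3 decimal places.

x̄_st = Σ W_h x̄_h = (550·16.09 + 540·17.14 + 560·15.68)/1650 = 16.29448
V̂(x̄_st) = Σ W_h² s_h²/n_h, with W_h = N_h/N and N = 1650:
  stratum A: (550/1650)²·10.49²/126 = 0.0970371
  stratum B: (540/1650)²·10.57²/76 = 0.157455
  stratum C: (560/1650)²·7.83²/98 = 0.0720619
V̂(x̄_st) = 0.326554
SE(x̄_st) = √0.326554 = 0.571449

x̄_st ≈ 16.29, SE ≈ 0.571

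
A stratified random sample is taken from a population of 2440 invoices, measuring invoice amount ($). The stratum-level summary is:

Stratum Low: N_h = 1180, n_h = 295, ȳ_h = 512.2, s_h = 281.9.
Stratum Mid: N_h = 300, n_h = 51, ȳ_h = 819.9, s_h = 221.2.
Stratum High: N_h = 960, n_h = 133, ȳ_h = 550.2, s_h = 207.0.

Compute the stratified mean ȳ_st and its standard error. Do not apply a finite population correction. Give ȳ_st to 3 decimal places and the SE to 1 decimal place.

ȳ_st = Σ W_h ȳ_h = (1180·512.2 + 300·819.9 + 960·550.2)/2440 = 564.98279
V̂(ȳ_st) = Σ W_h² s_h²/n_h, with W_h = N_h/N and N = 2440:
  stratum Low: (1180/2440)²·281.9²/295 = 63.0017
  stratum Mid: (300/2440)²·221.2²/51 = 14.5032
  stratum High: (960/2440)²·207.0²/133 = 49.8714
V̂(ȳ_st) = 127.376
SE(ȳ_st) = √127.376 = 11.2861

ȳ_st ≈ 564.983, SE ≈ 11.3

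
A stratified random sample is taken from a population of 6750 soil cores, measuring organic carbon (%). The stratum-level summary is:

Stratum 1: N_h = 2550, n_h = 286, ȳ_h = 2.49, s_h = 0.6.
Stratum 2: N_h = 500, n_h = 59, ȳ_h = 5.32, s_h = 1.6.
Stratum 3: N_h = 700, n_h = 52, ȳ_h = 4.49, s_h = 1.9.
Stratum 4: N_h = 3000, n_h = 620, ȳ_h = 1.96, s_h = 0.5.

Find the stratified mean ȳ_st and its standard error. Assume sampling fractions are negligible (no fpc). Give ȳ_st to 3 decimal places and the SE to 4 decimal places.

ȳ_st ≈ 2.671, SE ≈ 0.0353

ȳ_st = Σ W_h ȳ_h = (2550·2.49 + 500·5.32 + 700·4.49 + 3000·1.96)/6750 = 2.67148
V̂(ȳ_st) = Σ W_h² s_h²/n_h, with W_h = N_h/N and N = 6750:
  stratum 1: (2550/6750)²·0.6²/286 = 0.000179643
  stratum 2: (500/6750)²·1.6²/59 = 0.000238079
  stratum 3: (700/6750)²·1.9²/52 = 0.000746608
  stratum 4: (3000/6750)²·0.5²/620 = 7.96495e-05
V̂(ȳ_st) = 0.00124398
SE(ȳ_st) = √0.00124398 = 0.0352701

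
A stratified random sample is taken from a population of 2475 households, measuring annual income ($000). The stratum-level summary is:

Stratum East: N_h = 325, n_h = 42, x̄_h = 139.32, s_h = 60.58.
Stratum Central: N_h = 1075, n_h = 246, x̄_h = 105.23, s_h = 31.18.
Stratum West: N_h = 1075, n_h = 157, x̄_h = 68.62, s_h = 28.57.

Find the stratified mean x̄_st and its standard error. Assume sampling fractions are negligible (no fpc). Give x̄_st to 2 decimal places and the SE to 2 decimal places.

x̄_st ≈ 93.81, SE ≈ 1.80

x̄_st = Σ W_h x̄_h = (325·139.32 + 1075·105.23 + 1075·68.62)/2475 = 93.80515
V̂(x̄_st) = Σ W_h² s_h²/n_h, with W_h = N_h/N and N = 2475:
  stratum East: (325/2475)²·60.58²/42 = 1.5067
  stratum Central: (1075/2475)²·31.18²/246 = 0.745562
  stratum West: (1075/2475)²·28.57²/157 = 0.980816
V̂(x̄_st) = 3.23307
SE(x̄_st) = √3.23307 = 1.79807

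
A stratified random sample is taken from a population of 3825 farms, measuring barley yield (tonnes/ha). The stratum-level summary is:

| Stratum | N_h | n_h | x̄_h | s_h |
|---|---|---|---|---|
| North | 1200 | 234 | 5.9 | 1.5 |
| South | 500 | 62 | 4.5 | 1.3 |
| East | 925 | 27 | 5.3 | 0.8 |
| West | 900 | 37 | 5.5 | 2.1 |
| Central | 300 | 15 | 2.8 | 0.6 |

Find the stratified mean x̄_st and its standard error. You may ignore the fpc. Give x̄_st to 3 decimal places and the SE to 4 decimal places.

x̄_st = Σ W_h x̄_h = (1200·5.9 + 500·4.5 + 925·5.3 + 900·5.5 + 300·2.8)/3825 = 5.23464
V̂(x̄_st) = Σ W_h² s_h²/n_h, with W_h = N_h/N and N = 3825:
  stratum North: (1200/3825)²·1.5²/234 = 0.000946382
  stratum South: (500/3825)²·1.3²/62 = 0.000465771
  stratum East: (925/3825)²·0.8²/27 = 0.00138623
  stratum West: (900/3825)²·2.1²/37 = 0.00659871
  stratum Central: (300/3825)²·0.6²/15 = 0.000147636
V̂(x̄_st) = 0.00954473
SE(x̄_st) = √0.00954473 = 0.0976971

x̄_st ≈ 5.235, SE ≈ 0.0977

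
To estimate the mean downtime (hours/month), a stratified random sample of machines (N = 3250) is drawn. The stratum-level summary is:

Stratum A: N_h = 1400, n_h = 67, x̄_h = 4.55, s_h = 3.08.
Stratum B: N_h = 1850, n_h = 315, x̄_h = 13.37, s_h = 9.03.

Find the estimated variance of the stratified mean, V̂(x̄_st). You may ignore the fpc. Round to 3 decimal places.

V̂(x̄_st) ≈ 0.110

V̂(x̄_st) = Σ W_h² s_h²/n_h, with W_h = N_h/N and N = 3250:
  stratum A: (1400/3250)²·3.08²/67 = 0.0262734
  stratum B: (1850/3250)²·9.03²/315 = 0.0838768
V̂(x̄_st) = 0.11015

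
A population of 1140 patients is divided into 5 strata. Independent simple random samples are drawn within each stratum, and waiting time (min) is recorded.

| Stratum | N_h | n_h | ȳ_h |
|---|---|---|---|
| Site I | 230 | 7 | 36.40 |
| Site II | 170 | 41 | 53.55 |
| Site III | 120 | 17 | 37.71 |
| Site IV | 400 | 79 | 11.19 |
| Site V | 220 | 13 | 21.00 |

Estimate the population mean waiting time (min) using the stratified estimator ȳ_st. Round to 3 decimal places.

ȳ_st ≈ 27.278

N = Σ N_h = 1140. Stratum weights W_h = N_h/N.
ȳ_st = (230·36.40 + 170·53.55 + 120·37.71 + 400·11.19 + 220·21.00) / 1140 = 27.27781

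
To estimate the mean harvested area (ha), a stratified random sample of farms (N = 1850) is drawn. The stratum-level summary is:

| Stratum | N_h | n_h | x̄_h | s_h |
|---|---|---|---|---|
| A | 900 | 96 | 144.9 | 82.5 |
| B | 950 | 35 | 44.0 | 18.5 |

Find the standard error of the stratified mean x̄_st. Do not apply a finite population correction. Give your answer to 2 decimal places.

V̂(x̄_st) = Σ W_h² s_h²/n_h, with W_h = N_h/N and N = 1850:
  stratum A: (900/1850)²·82.5²/96 = 16.7795
  stratum B: (950/1850)²·18.5²/35 = 2.57857
V̂(x̄_st) = 19.358
SE(x̄_st) = √19.358 = 4.39978

SE(x̄_st) ≈ 4.40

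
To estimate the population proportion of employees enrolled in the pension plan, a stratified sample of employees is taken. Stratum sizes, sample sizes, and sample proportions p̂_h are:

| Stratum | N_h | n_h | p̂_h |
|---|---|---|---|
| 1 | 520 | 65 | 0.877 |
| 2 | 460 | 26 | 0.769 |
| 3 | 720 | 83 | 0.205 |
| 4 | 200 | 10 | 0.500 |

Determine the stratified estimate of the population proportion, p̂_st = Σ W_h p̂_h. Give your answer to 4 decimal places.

N = 1900; stratum weights W_h = N_h/N.
p̂_st = Σ W_h p̂_h = (520·0.877 + 460·0.769 + 720·0.205 + 200·0.500)/1900 = 0.55652

p̂_st ≈ 0.5565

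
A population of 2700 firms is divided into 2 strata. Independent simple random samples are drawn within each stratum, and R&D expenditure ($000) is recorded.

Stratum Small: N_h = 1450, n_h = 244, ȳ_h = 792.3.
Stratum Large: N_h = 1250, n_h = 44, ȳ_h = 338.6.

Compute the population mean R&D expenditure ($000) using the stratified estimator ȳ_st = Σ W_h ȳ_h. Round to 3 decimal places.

N = Σ N_h = 2700. Stratum weights W_h = N_h/N.
ȳ_st = (1450·792.3 + 1250·338.6) / 2700 = 582.25370

ȳ_st ≈ 582.254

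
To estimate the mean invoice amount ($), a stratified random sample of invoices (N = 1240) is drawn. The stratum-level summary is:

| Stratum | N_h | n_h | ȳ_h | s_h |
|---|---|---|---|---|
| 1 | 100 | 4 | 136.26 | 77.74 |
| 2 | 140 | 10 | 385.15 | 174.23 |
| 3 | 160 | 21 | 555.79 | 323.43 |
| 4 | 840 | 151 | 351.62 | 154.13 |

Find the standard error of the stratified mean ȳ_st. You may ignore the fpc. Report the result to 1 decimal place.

V̂(ȳ_st) = Σ W_h² s_h²/n_h, with W_h = N_h/N and N = 1240:
  stratum 1: (100/1240)²·77.74²/4 = 9.8262
  stratum 2: (140/1240)²·174.23²/10 = 38.6953
  stratum 3: (160/1240)²·323.43²/21 = 82.935
  stratum 4: (840/1240)²·154.13²/151 = 72.1959
V̂(ȳ_st) = 203.652
SE(ȳ_st) = √203.652 = 14.2707

SE(ȳ_st) ≈ 14.3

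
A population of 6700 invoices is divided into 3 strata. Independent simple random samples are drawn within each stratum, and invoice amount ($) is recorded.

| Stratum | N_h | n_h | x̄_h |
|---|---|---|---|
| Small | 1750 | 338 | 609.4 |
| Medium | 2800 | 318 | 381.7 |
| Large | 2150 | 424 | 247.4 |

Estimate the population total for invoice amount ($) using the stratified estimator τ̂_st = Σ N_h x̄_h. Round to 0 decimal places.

τ̂_st ≈ 2667120

τ̂_st = Σ N_h x̄_h = 1750·609.4 + 2800·381.7 + 2150·247.4 = 2667120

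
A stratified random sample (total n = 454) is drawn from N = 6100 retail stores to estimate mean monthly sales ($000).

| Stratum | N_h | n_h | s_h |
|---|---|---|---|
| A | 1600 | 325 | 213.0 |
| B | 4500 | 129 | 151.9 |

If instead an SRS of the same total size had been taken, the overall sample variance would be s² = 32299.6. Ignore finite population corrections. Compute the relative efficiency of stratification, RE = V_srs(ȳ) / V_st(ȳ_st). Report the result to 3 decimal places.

V̂(ȳ_st) = Σ W_h² s_h²/n_h, with W_h = N_h/N and N = 6100:
  stratum A: (1600/6100)²·213.0²/325 = 9.60409
  stratum B: (4500/6100)²·151.9²/129 = 97.34
V_st = 106.944
V_srs = s²/n = 32299.6/454 = 71.1445
Relative efficiency = V_srs / V_st = 71.1445/106.944 = 0.6652

RE ≈ 0.665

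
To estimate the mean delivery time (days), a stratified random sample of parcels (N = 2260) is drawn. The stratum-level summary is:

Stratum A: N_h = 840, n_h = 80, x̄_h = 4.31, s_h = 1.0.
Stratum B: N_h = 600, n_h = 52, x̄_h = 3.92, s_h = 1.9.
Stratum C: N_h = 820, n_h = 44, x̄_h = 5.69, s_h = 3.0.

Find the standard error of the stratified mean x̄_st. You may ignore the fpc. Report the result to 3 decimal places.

V̂(x̄_st) = Σ W_h² s_h²/n_h, with W_h = N_h/N and N = 2260:
  stratum A: (840/2260)²·1.0²/80 = 0.00172684
  stratum B: (600/2260)²·1.9²/52 = 0.00489316
  stratum C: (820/2260)²·3.0²/44 = 0.0269278
V̂(x̄_st) = 0.0335478
SE(x̄_st) = √0.0335478 = 0.183161

SE(x̄_st) ≈ 0.183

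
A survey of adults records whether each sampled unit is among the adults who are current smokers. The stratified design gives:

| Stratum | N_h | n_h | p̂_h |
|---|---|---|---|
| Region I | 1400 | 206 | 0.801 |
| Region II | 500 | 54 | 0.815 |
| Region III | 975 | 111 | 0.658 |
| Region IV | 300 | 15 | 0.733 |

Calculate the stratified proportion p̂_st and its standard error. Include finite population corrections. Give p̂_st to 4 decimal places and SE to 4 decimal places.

p̂_st ≈ 0.7529, SE ≈ 0.0219

N = 3175; stratum weights W_h = N_h/N.
p̂_st = Σ W_h p̂_h = (1400·0.801 + 500·0.815 + 975·0.658 + 300·0.733)/3175 = 0.75287
V̂(p̂_st) = Σ W_h² (1 − n_h/N_h) p̂_h(1−p̂_h)/(n_h−1):
  stratum Region I: (1400/3175)²·(1 − 206/1400)·0.801·0.199/205 = 0.000128937
  stratum Region II: (500/3175)²·(1 − 54/500)·0.815·0.185/53 = 6.29319e-05
  stratum Region III: (975/3175)²·(1 − 111/975)·0.658·0.342/110 = 0.000170958
  stratum Region IV: (300/3175)²·(1 − 15/300)·0.733·0.267/14 = 0.000118568
V̂(p̂_st) = 0.000481394; SE = √V̂ = 0.0219407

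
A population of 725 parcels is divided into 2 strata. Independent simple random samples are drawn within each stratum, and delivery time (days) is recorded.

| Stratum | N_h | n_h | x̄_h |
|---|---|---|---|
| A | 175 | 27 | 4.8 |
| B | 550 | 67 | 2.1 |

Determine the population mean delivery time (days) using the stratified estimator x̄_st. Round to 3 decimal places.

N = Σ N_h = 725. Stratum weights W_h = N_h/N.
x̄_st = (175·4.8 + 550·2.1) / 725 = 2.75172

x̄_st ≈ 2.752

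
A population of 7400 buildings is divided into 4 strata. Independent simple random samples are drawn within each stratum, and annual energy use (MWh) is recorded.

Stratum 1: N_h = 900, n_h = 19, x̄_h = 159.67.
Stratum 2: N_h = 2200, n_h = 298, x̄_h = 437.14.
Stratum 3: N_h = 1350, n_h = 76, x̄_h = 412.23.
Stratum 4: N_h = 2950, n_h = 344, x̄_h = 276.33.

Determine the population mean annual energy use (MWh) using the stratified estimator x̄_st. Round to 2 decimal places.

N = Σ N_h = 7400. Stratum weights W_h = N_h/N.
x̄_st = (900·159.67 + 2200·437.14 + 1350·412.23 + 2950·276.33) / 7400 = 334.7426

x̄_st ≈ 334.74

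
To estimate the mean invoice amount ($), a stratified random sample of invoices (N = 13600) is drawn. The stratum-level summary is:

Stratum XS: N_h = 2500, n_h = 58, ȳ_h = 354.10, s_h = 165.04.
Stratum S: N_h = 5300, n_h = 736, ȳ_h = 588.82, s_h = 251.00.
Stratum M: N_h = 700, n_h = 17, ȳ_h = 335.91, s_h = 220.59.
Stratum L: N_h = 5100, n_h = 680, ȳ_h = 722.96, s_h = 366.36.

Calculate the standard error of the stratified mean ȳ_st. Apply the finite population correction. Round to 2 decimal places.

SE(ȳ_st) ≈ 7.63

V̂(ȳ_st) = Σ W_h² (1 − n_h/N_h) s_h²/n_h, with W_h = N_h/N and N = 13600:
  stratum XS: (2500/13600)²·(1 − 58/2500)·165.04²/58 = 15.5009
  stratum S: (5300/13600)²·(1 − 736/5300)·251.00²/736 = 11.1947
  stratum M: (700/13600)²·(1 − 17/700)·220.59²/17 = 7.39884
  stratum L: (5100/13600)²·(1 − 680/5100)·366.36²/680 = 24.0559
V̂(ȳ_st) = 58.1504
SE(ȳ_st) = √58.1504 = 7.62564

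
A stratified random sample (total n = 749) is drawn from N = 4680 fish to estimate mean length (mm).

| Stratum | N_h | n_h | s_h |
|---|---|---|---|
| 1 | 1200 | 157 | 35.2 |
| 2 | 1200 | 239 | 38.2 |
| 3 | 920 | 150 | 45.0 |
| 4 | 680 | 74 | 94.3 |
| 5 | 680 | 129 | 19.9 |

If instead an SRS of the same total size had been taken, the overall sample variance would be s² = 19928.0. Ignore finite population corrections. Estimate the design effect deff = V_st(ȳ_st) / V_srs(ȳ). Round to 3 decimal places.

V̂(ȳ_st) = Σ W_h² s_h²/n_h, with W_h = N_h/N and N = 4680:
  stratum 1: (1200/4680)²·35.2²/157 = 0.518867
  stratum 2: (1200/4680)²·38.2²/239 = 0.401421
  stratum 3: (920/4680)²·45.0²/150 = 0.521696
  stratum 4: (680/4680)²·94.3²/74 = 2.53698
  stratum 5: (680/4680)²·19.9²/129 = 0.0648101
V_st = 4.04378
V_srs = s²/n = 19928.0/749 = 26.6061
deff = V_st / V_srs = 4.04378/26.6061 = 0.1520

deff ≈ 0.152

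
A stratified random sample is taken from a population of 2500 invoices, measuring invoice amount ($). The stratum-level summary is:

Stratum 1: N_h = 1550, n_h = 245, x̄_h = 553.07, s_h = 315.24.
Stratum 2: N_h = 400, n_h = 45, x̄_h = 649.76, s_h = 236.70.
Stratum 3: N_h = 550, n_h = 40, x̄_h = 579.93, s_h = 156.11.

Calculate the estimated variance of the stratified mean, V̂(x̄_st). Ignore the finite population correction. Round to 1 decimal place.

V̂(x̄_st) ≈ 217.3

V̂(x̄_st) = Σ W_h² s_h²/n_h, with W_h = N_h/N and N = 2500:
  stratum 1: (1550/2500)²·315.24²/245 = 155.919
  stratum 2: (400/2500)²·236.70²/45 = 31.8731
  stratum 3: (550/2500)²·156.11²/40 = 29.4881
V̂(x̄_st) = 217.28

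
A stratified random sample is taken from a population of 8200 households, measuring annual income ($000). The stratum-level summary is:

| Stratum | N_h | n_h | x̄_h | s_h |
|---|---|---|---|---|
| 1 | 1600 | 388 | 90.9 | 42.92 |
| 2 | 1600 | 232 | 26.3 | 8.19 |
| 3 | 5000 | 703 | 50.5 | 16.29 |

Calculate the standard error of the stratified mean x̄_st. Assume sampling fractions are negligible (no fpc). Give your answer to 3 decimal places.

V̂(x̄_st) = Σ W_h² s_h²/n_h, with W_h = N_h/N and N = 8200:
  stratum 1: (1600/8200)²·42.92²/388 = 0.180759
  stratum 2: (1600/8200)²·8.19²/232 = 0.0110076
  stratum 3: (5000/8200)²·16.29²/703 = 0.140346
V̂(x̄_st) = 0.332112
SE(x̄_st) = √0.332112 = 0.576292

SE(x̄_st) ≈ 0.576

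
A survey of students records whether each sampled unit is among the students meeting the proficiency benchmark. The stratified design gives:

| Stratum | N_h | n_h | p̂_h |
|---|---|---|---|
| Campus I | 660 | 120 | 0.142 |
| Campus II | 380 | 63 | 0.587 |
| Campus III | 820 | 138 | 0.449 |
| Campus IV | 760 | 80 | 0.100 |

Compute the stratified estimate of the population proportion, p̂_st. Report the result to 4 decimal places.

p̂_st ≈ 0.2904

N = 2620; stratum weights W_h = N_h/N.
p̂_st = Σ W_h p̂_h = (660·0.142 + 380·0.587 + 820·0.449 + 760·0.100)/2620 = 0.29044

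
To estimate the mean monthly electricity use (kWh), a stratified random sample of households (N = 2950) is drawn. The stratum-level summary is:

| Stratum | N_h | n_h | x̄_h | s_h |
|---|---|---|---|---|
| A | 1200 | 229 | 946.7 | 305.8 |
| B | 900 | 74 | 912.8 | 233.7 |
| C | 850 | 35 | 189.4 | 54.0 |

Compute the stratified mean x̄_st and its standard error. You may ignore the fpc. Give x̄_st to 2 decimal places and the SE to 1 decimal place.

x̄_st ≈ 718.15, SE ≈ 12.0

x̄_st = Σ W_h x̄_h = (1200·946.7 + 900·912.8 + 850·189.4)/2950 = 718.15254
V̂(x̄_st) = Σ W_h² s_h²/n_h, with W_h = N_h/N and N = 2950:
  stratum A: (1200/2950)²·305.8²/229 = 67.5706
  stratum B: (900/2950)²·233.7²/74 = 68.6952
  stratum C: (850/2950)²·54.0²/35 = 6.91693
V̂(x̄_st) = 143.183
SE(x̄_st) = √143.183 = 11.9659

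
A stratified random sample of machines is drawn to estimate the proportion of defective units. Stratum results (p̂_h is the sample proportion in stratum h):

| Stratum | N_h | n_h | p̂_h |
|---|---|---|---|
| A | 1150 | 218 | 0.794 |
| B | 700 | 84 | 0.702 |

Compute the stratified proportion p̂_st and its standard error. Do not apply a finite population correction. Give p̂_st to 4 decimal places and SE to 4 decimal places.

p̂_st ≈ 0.7592, SE ≈ 0.0255

N = 1850; stratum weights W_h = N_h/N.
p̂_st = Σ W_h p̂_h = (1150·0.794 + 700·0.702)/1850 = 0.75919
V̂(p̂_st) = Σ W_h² p̂_h(1−p̂_h)/(n_h−1):
  stratum A: (1150/1850)²·0.794·0.206/217 = 0.00029126
  stratum B: (700/1850)²·0.702·0.298/83 = 0.000360851
V̂(p̂_st) = 0.000652111; SE = √V̂ = 0.0255365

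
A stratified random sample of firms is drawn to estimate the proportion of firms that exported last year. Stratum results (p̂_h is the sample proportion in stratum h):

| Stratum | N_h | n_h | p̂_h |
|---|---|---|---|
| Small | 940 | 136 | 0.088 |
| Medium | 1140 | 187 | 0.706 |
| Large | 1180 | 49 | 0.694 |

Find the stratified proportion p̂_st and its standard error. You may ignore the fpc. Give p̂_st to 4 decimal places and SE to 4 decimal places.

N = 3260; stratum weights W_h = N_h/N.
p̂_st = Σ W_h p̂_h = (940·0.088 + 1140·0.706 + 1180·0.694)/3260 = 0.52346
V̂(p̂_st) = Σ W_h² p̂_h(1−p̂_h)/(n_h−1):
  stratum Small: (940/3260)²·0.088·0.912/135 = 4.9427e-05
  stratum Medium: (1140/3260)²·0.706·0.294/186 = 0.000136463
  stratum Large: (1180/3260)²·0.694·0.306/48 = 0.000579654
V̂(p̂_st) = 0.000765543; SE = √V̂ = 0.0276684

p̂_st ≈ 0.5235, SE ≈ 0.0277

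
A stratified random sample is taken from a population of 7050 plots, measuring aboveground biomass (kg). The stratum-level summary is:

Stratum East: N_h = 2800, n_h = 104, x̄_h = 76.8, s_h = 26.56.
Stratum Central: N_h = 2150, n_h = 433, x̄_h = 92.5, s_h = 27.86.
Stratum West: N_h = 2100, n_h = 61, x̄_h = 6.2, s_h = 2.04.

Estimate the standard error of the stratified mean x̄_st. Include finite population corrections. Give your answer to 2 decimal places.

SE(x̄_st) ≈ 1.08

V̂(x̄_st) = Σ W_h² (1 − n_h/N_h) s_h²/n_h, with W_h = N_h/N and N = 7050:
  stratum East: (2800/7050)²·(1 − 104/2800)·26.56²/104 = 1.0302
  stratum Central: (2150/7050)²·(1 − 433/2150)·27.86²/433 = 0.133139
  stratum West: (2100/7050)²·(1 − 61/2100)·2.04²/61 = 0.00587745
V̂(x̄_st) = 1.16922
SE(x̄_st) = √1.16922 = 1.0813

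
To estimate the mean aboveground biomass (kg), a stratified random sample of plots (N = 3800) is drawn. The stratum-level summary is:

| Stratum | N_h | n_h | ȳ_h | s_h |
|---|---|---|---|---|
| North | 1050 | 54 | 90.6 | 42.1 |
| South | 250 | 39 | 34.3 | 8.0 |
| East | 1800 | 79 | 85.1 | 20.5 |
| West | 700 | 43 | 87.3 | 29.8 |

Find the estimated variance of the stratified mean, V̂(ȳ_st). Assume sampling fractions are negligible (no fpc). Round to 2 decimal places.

V̂(ȳ_st) ≈ 4.41

V̂(ȳ_st) = Σ W_h² s_h²/n_h, with W_h = N_h/N and N = 3800:
  stratum North: (1050/3800)²·42.1²/54 = 2.506
  stratum South: (250/3800)²·8.0²/39 = 0.00710278
  stratum East: (1800/3800)²·20.5²/79 = 1.1936
  stratum West: (700/3800)²·29.8²/43 = 0.700798
V̂(ȳ_st) = 4.4075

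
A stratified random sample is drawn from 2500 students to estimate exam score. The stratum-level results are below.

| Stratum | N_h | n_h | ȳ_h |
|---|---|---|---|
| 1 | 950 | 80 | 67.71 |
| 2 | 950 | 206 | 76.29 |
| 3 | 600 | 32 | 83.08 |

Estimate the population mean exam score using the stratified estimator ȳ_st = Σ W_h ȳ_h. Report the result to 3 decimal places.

N = Σ N_h = 2500. Stratum weights W_h = N_h/N.
ȳ_st = (950·67.71 + 950·76.29 + 600·83.08) / 2500 = 74.65920

ȳ_st ≈ 74.659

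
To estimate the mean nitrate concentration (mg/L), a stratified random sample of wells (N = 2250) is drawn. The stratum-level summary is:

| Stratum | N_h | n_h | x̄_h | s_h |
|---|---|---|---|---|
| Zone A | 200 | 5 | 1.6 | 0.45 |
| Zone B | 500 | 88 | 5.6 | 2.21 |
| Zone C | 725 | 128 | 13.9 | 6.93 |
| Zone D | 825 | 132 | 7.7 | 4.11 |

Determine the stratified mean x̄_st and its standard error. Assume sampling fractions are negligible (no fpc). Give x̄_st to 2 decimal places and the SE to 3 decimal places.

x̄_st = Σ W_h x̄_h = (200·1.6 + 500·5.6 + 725·13.9 + 825·7.7)/2250 = 8.68889
V̂(x̄_st) = Σ W_h² s_h²/n_h, with W_h = N_h/N and N = 2250:
  stratum Zone A: (200/2250)²·0.45²/5 = 0.00032
  stratum Zone B: (500/2250)²·2.21²/88 = 0.0027408
  stratum Zone C: (725/2250)²·6.93²/128 = 0.0389554
  stratum Zone D: (825/2250)²·4.11²/132 = 0.0172049
V̂(x̄_st) = 0.0592211
SE(x̄_st) = √0.0592211 = 0.243354

x̄_st ≈ 8.69, SE ≈ 0.243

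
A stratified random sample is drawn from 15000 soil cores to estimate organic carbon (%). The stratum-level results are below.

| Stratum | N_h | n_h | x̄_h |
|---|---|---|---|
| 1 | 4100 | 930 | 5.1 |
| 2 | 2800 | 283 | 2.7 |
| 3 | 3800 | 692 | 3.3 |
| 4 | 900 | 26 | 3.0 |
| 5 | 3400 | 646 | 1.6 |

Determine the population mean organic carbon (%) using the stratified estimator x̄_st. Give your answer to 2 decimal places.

x̄_st ≈ 3.28

N = Σ N_h = 15000. Stratum weights W_h = N_h/N.
x̄_st = (4100·5.1 + 2800·2.7 + 3800·3.3 + 900·3.0 + 3400·1.6) / 15000 = 3.2767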